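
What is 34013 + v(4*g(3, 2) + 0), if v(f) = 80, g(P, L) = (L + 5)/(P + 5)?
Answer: 34093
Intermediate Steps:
g(P, L) = (5 + L)/(5 + P)
34013 + v(4*g(3, 2) + 0) = 34013 + 80 = 34093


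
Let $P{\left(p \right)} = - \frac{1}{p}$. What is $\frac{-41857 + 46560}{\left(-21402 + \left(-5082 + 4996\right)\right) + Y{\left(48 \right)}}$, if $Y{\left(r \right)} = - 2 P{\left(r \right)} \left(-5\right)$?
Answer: $- \frac{112872}{515717} \approx -0.21886$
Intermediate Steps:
$Y{\left(r \right)} = - \frac{10}{r}$ ($Y{\left(r \right)} = - 2 \left(- \frac{1}{r}\right) \left(-5\right) = \frac{2}{r} \left(-5\right) = - \frac{10}{r}$)
$\frac{-41857 + 46560}{\left(-21402 + \left(-5082 + 4996\right)\right) + Y{\left(48 \right)}} = \frac{-41857 + 46560}{\left(-21402 + \left(-5082 + 4996\right)\right) - \frac{10}{48}} = \frac{4703}{\left(-21402 - 86\right) - \frac{5}{24}} = \frac{4703}{-21488 - \frac{5}{24}} = \frac{4703}{- \frac{515717}{24}} = 4703 \left(- \frac{24}{515717}\right) = - \frac{112872}{515717}$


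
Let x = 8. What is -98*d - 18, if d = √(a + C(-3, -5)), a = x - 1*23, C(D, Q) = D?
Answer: -18 - 294*I*√2 ≈ -18.0 - 415.78*I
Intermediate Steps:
a = -15 (a = 8 - 1*23 = 8 - 23 = -15)
d = 3*I*√2 (d = √(-15 - 3) = √(-18) = 3*I*√2 ≈ 4.2426*I)
-98*d - 18 = -294*I*√2 - 18 = -18 - 294*I*√2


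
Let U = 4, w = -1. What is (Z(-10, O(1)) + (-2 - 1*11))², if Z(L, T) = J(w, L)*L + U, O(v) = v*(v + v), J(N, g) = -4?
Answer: 961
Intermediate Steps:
O(v) = 2*v² (O(v) = v*(2*v) = 2*v²)
Z(L, T) = 4 - 4*L (Z(L, T) = -4*L + 4 = 4 - 4*L)
(Z(-10, O(1)) + (-2 - 1*11))² = ((4 - 4*(-10)) + (-2 - 1*11))² = ((4 + 40) + (-2 - 11))² = (44 - 13)² = 31² = 961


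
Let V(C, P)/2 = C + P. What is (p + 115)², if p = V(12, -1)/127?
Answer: 213949129/16129 ≈ 13265.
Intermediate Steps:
V(C, P) = 2*C + 2*P (V(C, P) = 2*(C + P) = 2*C + 2*P)
p = 22/127 (p = (2*12 + 2*(-1))/127 = (24 - 2)*(1/127) = 22*(1/127) = 22/127 ≈ 0.17323)
(p + 115)² = (22/127 + 115)² = (14627/127)² = 213949129/16129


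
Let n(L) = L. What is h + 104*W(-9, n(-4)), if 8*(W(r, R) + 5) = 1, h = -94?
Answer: -601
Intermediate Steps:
W(r, R) = -39/8 (W(r, R) = -5 + (⅛)*1 = -5 + ⅛ = -39/8)
h + 104*W(-9, n(-4)) = -94 + 104*(-39/8) = -94 - 507 = -601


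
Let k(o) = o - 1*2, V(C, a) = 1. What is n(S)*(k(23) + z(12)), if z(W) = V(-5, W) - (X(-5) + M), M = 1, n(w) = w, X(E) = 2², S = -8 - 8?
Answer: -272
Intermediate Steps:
S = -16
X(E) = 4
k(o) = -2 + o (k(o) = o - 2 = -2 + o)
z(W) = -4 (z(W) = 1 - (4 + 1) = 1 - 1*5 = 1 - 5 = -4)
n(S)*(k(23) + z(12)) = -16*((-2 + 23) - 4) = -16*(21 - 4) = -16*17 = -272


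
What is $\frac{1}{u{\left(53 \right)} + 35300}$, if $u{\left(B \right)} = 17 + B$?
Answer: $\frac{1}{35370} \approx 2.8273 \cdot 10^{-5}$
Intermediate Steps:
$\frac{1}{u{\left(53 \right)} + 35300} = \frac{1}{\left(17 + 53\right) + 35300} = \frac{1}{70 + 35300} = \frac{1}{35370}$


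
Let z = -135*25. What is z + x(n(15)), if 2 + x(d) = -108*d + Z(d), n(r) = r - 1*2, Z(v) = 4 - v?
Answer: -4790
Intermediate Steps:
n(r) = -2 + r (n(r) = r - 2 = -2 + r)
z = -3375
x(d) = 2 - 109*d (x(d) = -2 + (-108*d + (4 - d)) = -2 + (4 - 109*d) = 2 - 109*d)
z + x(n(15)) = -3375 + (2 - 109*(-2 + 15)) = -3375 + (2 - 109*13) = -3375 + (2 - 1417) = -3375 - 1415 = -4790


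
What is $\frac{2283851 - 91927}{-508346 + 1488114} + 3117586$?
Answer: $\frac{763628297993}{244942} \approx 3.1176 \cdot 10^{6}$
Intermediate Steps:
$\frac{2283851 - 91927}{-508346 + 1488114} + 3117586 = \frac{2191924}{979768} + 3117586 = 2191924 \cdot \frac{1}{979768} + 3117586 = \frac{547981}{244942} + 3117586 = \frac{763628297993}{244942}$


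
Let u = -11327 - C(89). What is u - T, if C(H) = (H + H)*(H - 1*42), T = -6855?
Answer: -12838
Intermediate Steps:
C(H) = 2*H*(-42 + H) (C(H) = (2*H)*(H - 42) = (2*H)*(-42 + H) = 2*H*(-42 + H))
u = -19693 (u = -11327 - 2*89*(-42 + 89) = -11327 - 2*89*47 = -11327 - 1*8366 = -11327 - 8366 = -19693)
u - T = -19693 - 1*(-6855) = -19693 + 6855 = -12838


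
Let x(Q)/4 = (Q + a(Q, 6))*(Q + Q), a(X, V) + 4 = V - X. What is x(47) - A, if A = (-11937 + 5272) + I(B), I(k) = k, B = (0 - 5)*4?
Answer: 7437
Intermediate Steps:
a(X, V) = -4 + V - X (a(X, V) = -4 + (V - X) = -4 + V - X)
B = -20 (B = -5*4 = -20)
x(Q) = 16*Q (x(Q) = 4*((Q + (-4 + 6 - Q))*(Q + Q)) = 4*((Q + (2 - Q))*(2*Q)) = 4*(2*(2*Q)) = 4*(4*Q) = 16*Q)
A = -6685 (A = (-11937 + 5272) - 20 = -6665 - 20 = -6685)
x(47) - A = 16*47 - 1*(-6685) = 752 + 6685 = 7437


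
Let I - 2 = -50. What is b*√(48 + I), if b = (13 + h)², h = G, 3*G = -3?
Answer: 0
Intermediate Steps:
G = -1 (G = (⅓)*(-3) = -1)
I = -48 (I = 2 - 50 = -48)
h = -1
b = 144 (b = (13 - 1)² = 12² = 144)
b*√(48 + I) = 144*√(48 - 48) = 144*√0 = 144*0 = 0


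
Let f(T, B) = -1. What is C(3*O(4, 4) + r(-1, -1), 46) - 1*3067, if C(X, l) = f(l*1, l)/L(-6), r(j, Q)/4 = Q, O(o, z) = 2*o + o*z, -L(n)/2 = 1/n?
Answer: -3070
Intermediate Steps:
L(n) = -2/n
r(j, Q) = 4*Q
C(X, l) = -3 (C(X, l) = -1/((-2/(-6))) = -1/((-2*(-⅙))) = -1/⅓ = -1*3 = -3)
C(3*O(4, 4) + r(-1, -1), 46) - 1*3067 = -3 - 1*3067 = -3 - 3067 = -3070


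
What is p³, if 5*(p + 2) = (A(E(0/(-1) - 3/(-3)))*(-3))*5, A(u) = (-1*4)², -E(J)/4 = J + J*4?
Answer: -125000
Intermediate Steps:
E(J) = -20*J (E(J) = -4*(J + J*4) = -4*(J + 4*J) = -20*J)
A(u) = 16 (A(u) = (-4)² = 16)
p = -50 (p = -2 + ((16*(-3))*5)/5 = -2 + (-48*5)/5 = -2 + (⅕)*(-240) = -2 - 48 = -50)
p³ = (-50)³ = -125000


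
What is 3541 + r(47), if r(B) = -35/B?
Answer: 166392/47 ≈ 3540.3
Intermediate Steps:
3541 + r(47) = 3541 - 35/47 = 166392/47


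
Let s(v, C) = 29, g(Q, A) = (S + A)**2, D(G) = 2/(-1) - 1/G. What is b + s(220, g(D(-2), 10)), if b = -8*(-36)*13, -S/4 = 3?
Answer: 3773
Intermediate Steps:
S = -12 (S = -4*3 = -12)
D(G) = -2 - 1/G (D(G) = 2*(-1) - 1/G = -2 - 1/G)
b = 3744 (b = 288*13 = 3744)
g(Q, A) = (-12 + A)**2
b + s(220, g(D(-2), 10)) = 3744 + 29 = 3773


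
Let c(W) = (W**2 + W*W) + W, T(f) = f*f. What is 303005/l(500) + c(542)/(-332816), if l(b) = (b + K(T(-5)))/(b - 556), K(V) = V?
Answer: -2602591619/80520 ≈ -32322.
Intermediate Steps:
T(f) = f**2
c(W) = W + 2*W**2 (c(W) = (W**2 + W**2) + W = 2*W**2 + W = W + 2*W**2)
l(b) = (25 + b)/(-556 + b) (l(b) = (b + (-5)**2)/(b - 556) = (b + 25)/(-556 + b) = (25 + b)/(-556 + b))
303005/l(500) + c(542)/(-332816) = 303005/(((25 + 500)/(-556 + 500))) + (542*(1 + 2*542))/(-332816) = 303005/((525/(-56))) + (542*(1 + 1084))*(-1/332816) = 303005/((-1/56*525)) + (542*1085)*(-1/332816) = 303005/(-75/8) + 588070*(-1/332816) = 303005*(-8/75) - 9485/5368 = -484808/15 - 9485/5368 = -2602591619/80520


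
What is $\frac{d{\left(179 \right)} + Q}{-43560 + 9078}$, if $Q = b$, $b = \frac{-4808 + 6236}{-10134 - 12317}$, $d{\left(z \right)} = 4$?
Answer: $- \frac{44188}{387077691} \approx -0.00011416$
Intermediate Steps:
$b = - \frac{1428}{22451}$ ($b = \frac{1428}{-10134 - 12317} = \frac{1428}{-22451} = 1428 \left(- \frac{1}{22451}\right) = - \frac{1428}{22451} \approx -0.063605$)
$Q = - \frac{1428}{22451} \approx -0.063605$
$\frac{d{\left(179 \right)} + Q}{-43560 + 9078} = \frac{4 - \frac{1428}{22451}}{-43560 + 9078} = \frac{88376}{22451 \left(-34482\right)} = \frac{88376}{22451} \left(- \frac{1}{34482}\right) = - \frac{44188}{387077691}$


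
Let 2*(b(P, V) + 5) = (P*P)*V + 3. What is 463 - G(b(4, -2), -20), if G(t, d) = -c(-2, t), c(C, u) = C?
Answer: 461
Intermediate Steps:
b(P, V) = -7/2 + V*P²/2 (b(P, V) = -5 + ((P*P)*V + 3)/2 = -5 + (P²*V + 3)/2 = -5 + (V*P² + 3)/2 = -5 + (3 + V*P²)/2 = -5 + (3/2 + V*P²/2) = -7/2 + V*P²/2)
G(t, d) = 2 (G(t, d) = -1*(-2) = 2)
463 - G(b(4, -2), -20) = 463 - 1*2 = 463 - 2 = 461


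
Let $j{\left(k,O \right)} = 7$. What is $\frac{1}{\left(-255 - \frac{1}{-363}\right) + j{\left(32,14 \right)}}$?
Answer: $- \frac{363}{90023} \approx -0.0040323$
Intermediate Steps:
$\frac{1}{\left(-255 - \frac{1}{-363}\right) + j{\left(32,14 \right)}} = \frac{1}{\left(-255 - \frac{1}{-363}\right) + 7} = \frac{1}{\left(-255 - - \frac{1}{363}\right) + 7} = \frac{1}{\left(-255 + \frac{1}{363}\right) + 7} = \frac{1}{- \frac{92564}{363} + 7} = \frac{1}{- \frac{90023}{363}} = - \frac{363}{90023}$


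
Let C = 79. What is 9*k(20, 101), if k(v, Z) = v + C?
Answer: 891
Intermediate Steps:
k(v, Z) = 79 + v (k(v, Z) = v + 79 = 79 + v)
9*k(20, 101) = 9*(79 + 20) = 9*99 = 891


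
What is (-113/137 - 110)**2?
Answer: 230523489/18769 ≈ 12282.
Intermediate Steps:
(-113/137 - 110)**2 = (-15183/137)**2 = 230523489/18769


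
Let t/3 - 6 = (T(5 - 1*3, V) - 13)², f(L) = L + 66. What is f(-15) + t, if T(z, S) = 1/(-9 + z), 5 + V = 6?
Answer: 28773/49 ≈ 587.20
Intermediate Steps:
V = 1 (V = -5 + 6 = 1)
f(L) = 66 + L
t = 26274/49 (t = 18 + 3*(1/(-9 + (5 - 1*3)) - 13)² = 18 + 3*(1/(-9 + (5 - 3)) - 13)² = 18 + 3*(1/(-9 + 2) - 13)² = 18 + 3*(1/(-7) - 13)² = 18 + 3*(-⅐ - 13)² = 18 + 3*(-92/7)² = 18 + 3*(8464/49) = 18 + 25392/49 = 26274/49 ≈ 536.20)
f(-15) + t = (66 - 15) + 26274/49 = 51 + 26274/49 = 28773/49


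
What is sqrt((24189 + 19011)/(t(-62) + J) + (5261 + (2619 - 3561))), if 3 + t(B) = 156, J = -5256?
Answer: 17*sqrt(59199)/63 ≈ 65.655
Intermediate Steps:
t(B) = 153 (t(B) = -3 + 156 = 153)
sqrt((24189 + 19011)/(t(-62) + J) + (5261 + (2619 - 3561))) = sqrt((24189 + 19011)/(153 - 5256) + (5261 + (2619 - 3561))) = sqrt(43200/(-5103) + (5261 - 942)) = sqrt(43200*(-1/5103) + 4319) = sqrt(-1600/189 + 4319) = sqrt(814691/189) = 17*sqrt(59199)/63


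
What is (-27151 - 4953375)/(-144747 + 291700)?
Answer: -4980526/146953 ≈ -33.892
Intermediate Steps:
(-27151 - 4953375)/(-144747 + 291700) = -4980526/146953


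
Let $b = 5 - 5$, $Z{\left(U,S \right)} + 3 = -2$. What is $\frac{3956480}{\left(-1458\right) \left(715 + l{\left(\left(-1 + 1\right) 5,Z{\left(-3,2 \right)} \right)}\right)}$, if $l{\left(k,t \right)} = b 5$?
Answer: $- \frac{35968}{9477} \approx -3.7953$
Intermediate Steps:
$Z{\left(U,S \right)} = -5$ ($Z{\left(U,S \right)} = -3 - 2 = -5$)
$b = 0$ ($b = 5 - 5 = 0$)
$l{\left(k,t \right)} = 0$ ($l{\left(k,t \right)} = 0 \cdot 5 = 0$)
$\frac{3956480}{\left(-1458\right) \left(715 + l{\left(\left(-1 + 1\right) 5,Z{\left(-3,2 \right)} \right)}\right)} = \frac{3956480}{\left(-1458\right) \left(715 + 0\right)} = \frac{3956480}{\left(-1458\right) 715} = \frac{3956480}{-1042470} = 3956480 \left(- \frac{1}{1042470}\right) = - \frac{35968}{9477}$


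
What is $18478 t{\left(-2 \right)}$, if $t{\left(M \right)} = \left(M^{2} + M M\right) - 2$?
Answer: $110868$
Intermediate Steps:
$t{\left(M \right)} = -2 + 2 M^{2}$ ($t{\left(M \right)} = \left(M^{2} + M^{2}\right) - 2 = 2 M^{2} - 2 = -2 + 2 M^{2}$)
$18478 t{\left(-2 \right)} = 18478 \left(-2 + 2 \left(-2\right)^{2}\right) = 18478 \left(-2 + 2 \cdot 4\right) = 18478 \left(-2 + 8\right) = 18478 \cdot 6 = 110868$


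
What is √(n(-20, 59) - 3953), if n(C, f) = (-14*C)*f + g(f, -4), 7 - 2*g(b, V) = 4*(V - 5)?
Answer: √50354/2 ≈ 112.20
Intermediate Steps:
g(b, V) = 27/2 - 2*V (g(b, V) = 7/2 - 2*(V - 5) = 7/2 - 2*(-5 + V) = 7/2 - (-20 + 4*V)/2 = 7/2 + (10 - 2*V) = 27/2 - 2*V)
n(C, f) = 43/2 - 14*C*f (n(C, f) = (-14*C)*f + (27/2 - 2*(-4)) = -14*C*f + (27/2 + 8) = -14*C*f + 43/2 = 43/2 - 14*C*f)
√(n(-20, 59) - 3953) = √((43/2 - 14*(-20)*59) - 3953) = √((43/2 + 16520) - 3953) = √(33083/2 - 3953) = √(25177/2) = √50354/2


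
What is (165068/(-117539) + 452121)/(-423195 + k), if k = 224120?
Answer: -53141685151/23399076425 ≈ -2.2711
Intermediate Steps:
(165068/(-117539) + 452121)/(-423195 + k) = (165068/(-117539) + 452121)/(-423195 + 224120) = (165068*(-1/117539) + 452121)/(-199075) = (-165068/117539 + 452121)*(-1/199075) = (53141685151/117539)*(-1/199075) = -53141685151/23399076425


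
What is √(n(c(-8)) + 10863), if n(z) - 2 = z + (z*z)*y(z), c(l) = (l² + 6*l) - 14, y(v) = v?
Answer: 5*√435 ≈ 104.28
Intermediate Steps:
c(l) = -14 + l² + 6*l
n(z) = 2 + z + z³ (n(z) = 2 + (z + (z*z)*z) = 2 + (z + z²*z) = 2 + (z + z³) = 2 + z + z³)
√(n(c(-8)) + 10863) = √((2 + (-14 + (-8)² + 6*(-8)) + (-14 + (-8)² + 6*(-8))³) + 10863) = √((2 + (-14 + 64 - 48) + (-14 + 64 - 48)³) + 10863) = √((2 + 2 + 2³) + 10863) = √((2 + 2 + 8) + 10863) = √(12 + 10863) = √10875 = 5*√435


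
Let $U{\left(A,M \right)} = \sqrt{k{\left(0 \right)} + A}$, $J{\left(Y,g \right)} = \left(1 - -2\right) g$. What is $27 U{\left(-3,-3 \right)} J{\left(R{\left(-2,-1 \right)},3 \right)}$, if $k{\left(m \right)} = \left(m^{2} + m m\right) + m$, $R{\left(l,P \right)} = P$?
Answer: $243 i \sqrt{3} \approx 420.89 i$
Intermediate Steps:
$k{\left(m \right)} = m + 2 m^{2}$ ($k{\left(m \right)} = \left(m^{2} + m^{2}\right) + m = 2 m^{2} + m = m + 2 m^{2}$)
$J{\left(Y,g \right)} = 3 g$ ($J{\left(Y,g \right)} = \left(1 + 2\right) g = 3 g$)
$U{\left(A,M \right)} = \sqrt{A}$ ($U{\left(A,M \right)} = \sqrt{0 \left(1 + 2 \cdot 0\right) + A} = \sqrt{0 \left(1 + 0\right) + A} = \sqrt{0 \cdot 1 + A} = \sqrt{0 + A} = \sqrt{A}$)
$27 U{\left(-3,-3 \right)} J{\left(R{\left(-2,-1 \right)},3 \right)} = 27 \sqrt{-3} \cdot 3 \cdot 3 = 27 i \sqrt{3} \cdot 9 = 243 i \sqrt{3}$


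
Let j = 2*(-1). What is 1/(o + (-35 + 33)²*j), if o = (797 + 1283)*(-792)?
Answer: -1/1647368 ≈ -6.0703e-7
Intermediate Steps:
j = -2
o = -1647360 (o = 2080*(-792) = -1647360)
1/(o + (-35 + 33)²*j) = 1/(-1647360 + (-35 + 33)²*(-2)) = 1/(-1647360 + (-2)²*(-2)) = 1/(-1647360 + 4*(-2)) = 1/(-1647360 - 8) = 1/(-1647368) = -1/1647368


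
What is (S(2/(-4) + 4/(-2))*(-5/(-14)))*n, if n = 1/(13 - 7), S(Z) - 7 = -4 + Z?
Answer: 5/168 ≈ 0.029762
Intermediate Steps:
S(Z) = 3 + Z (S(Z) = 7 + (-4 + Z) = 3 + Z)
n = ⅙ (n = 1/6 = ⅙ ≈ 0.16667)
(S(2/(-4) + 4/(-2))*(-5/(-14)))*n = ((3 + (2/(-4) + 4/(-2)))*(-5/(-14)))*(⅙) = ((3 + (2*(-¼) + 4*(-½)))*(-5*(-1/14)))*(⅙) = ((3 + (-½ - 2))*(5/14))*(⅙) = ((3 - 5/2)*(5/14))*(⅙) = ((½)*(5/14))*(⅙) = (5/28)*(⅙) = 5/168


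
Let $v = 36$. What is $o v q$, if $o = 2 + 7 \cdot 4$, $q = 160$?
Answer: $172800$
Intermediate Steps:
$o = 30$ ($o = 2 + 28 = 30$)
$o v q = 30 \cdot 36 \cdot 160 = 1080 \cdot 160 = 172800$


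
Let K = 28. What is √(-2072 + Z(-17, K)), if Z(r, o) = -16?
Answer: 6*I*√58 ≈ 45.695*I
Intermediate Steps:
√(-2072 + Z(-17, K)) = √(-2072 - 16) = √(-2088) = 6*I*√58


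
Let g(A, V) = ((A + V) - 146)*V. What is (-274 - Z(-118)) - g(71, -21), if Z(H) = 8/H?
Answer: -135106/59 ≈ -2289.9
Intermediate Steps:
g(A, V) = V*(-146 + A + V) (g(A, V) = (-146 + A + V)*V = V*(-146 + A + V))
(-274 - Z(-118)) - g(71, -21) = (-274 - 8/(-118)) - (-21)*(-146 + 71 - 21) = (-274 - 8*(-1)/118) - (-21)*(-96) = (-274 - 1*(-4/59)) - 1*2016 = (-274 + 4/59) - 2016 = -16162/59 - 2016 = -135106/59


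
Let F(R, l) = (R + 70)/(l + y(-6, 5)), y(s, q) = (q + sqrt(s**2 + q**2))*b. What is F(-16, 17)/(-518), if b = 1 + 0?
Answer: -66/12173 + 3*sqrt(61)/12173 ≈ -0.0034970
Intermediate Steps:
b = 1
y(s, q) = q + sqrt(q**2 + s**2) (y(s, q) = (q + sqrt(s**2 + q**2))*1 = (q + sqrt(q**2 + s**2))*1 = q + sqrt(q**2 + s**2))
F(R, l) = (70 + R)/(5 + l + sqrt(61)) (F(R, l) = (R + 70)/(l + (5 + sqrt(5**2 + (-6)**2))) = (70 + R)/(l + (5 + sqrt(25 + 36))) = (70 + R)/(l + (5 + sqrt(61))) = (70 + R)/(5 + l + sqrt(61)))
F(-16, 17)/(-518) = ((70 - 16)/(5 + 17 + sqrt(61)))/(-518) = (54/(22 + sqrt(61)))*(-1/518) = -27/(259*(22 + sqrt(61)))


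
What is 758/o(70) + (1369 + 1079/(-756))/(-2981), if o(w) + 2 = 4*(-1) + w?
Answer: 205260931/18029088 ≈ 11.385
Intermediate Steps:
o(w) = -6 + w (o(w) = -2 + (4*(-1) + w) = -2 + (-4 + w) = -6 + w)
758/o(70) + (1369 + 1079/(-756))/(-2981) = 758/(-6 + 70) + (1369 + 1079/(-756))/(-2981) = 758/64 + (1369 + 1079*(-1/756))*(-1/2981) = 758*(1/64) + (1369 - 1079/756)*(-1/2981) = 379/32 + (1033885/756)*(-1/2981) = 379/32 - 1033885/2253636 = 205260931/18029088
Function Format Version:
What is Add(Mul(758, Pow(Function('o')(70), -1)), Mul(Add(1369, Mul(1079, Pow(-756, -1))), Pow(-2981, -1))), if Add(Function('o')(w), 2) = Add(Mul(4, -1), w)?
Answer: Rational(205260931, 18029088) ≈ 11.385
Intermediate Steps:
Function('o')(w) = Add(-6, w) (Function('o')(w) = Add(-2, Add(Mul(4, -1), w)) = Add(-2, Add(-4, w)) = Add(-6, w))
Add(Mul(758, Pow(Function('o')(70), -1)), Mul(Add(1369, Mul(1079, Pow(-756, -1))), Pow(-2981, -1))) = Add(Mul(758, Pow(Add(-6, 70), -1)), Mul(Add(1369, Mul(1079, Pow(-756, -1))), Pow(-2981, -1))) = Add(Mul(758, Pow(64, -1)), Mul(Add(1369, Mul(1079, Rational(-1, 756))), Rational(-1, 2981))) = Add(Mul(758, Rational(1, 64)), Mul(Add(1369, Rational(-1079, 756)), Rational(-1, 2981))) = Add(Rational(379, 32), Mul(Rational(1033885, 756), Rational(-1, 2981))) = Add(Rational(379, 32), Rational(-1033885, 2253636)) = Rational(205260931, 18029088)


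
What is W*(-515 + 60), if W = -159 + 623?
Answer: -211120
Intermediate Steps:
W = 464
W*(-515 + 60) = 464*(-515 + 60) = 464*(-455) = -211120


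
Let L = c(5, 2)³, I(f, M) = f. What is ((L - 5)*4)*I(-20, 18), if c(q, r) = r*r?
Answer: -4720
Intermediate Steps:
c(q, r) = r²
L = 64 (L = (2²)³ = 4³ = 64)
((L - 5)*4)*I(-20, 18) = ((64 - 5)*4)*(-20) = (59*4)*(-20) = 236*(-20) = -4720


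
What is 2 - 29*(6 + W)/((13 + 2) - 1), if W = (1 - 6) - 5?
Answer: 72/7 ≈ 10.286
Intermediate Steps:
W = -10 (W = -5 - 5 = -10)
2 - 29*(6 + W)/((13 + 2) - 1) = 2 - 29*(6 - 10)/((13 + 2) - 1) = 2 - (-116)/(15 - 1) = 2 - (-116)/14 = 2 - 29*(-2/7) = 2 + 58/7 = 72/7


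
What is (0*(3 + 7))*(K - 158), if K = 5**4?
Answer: 0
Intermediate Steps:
K = 625
(0*(3 + 7))*(K - 158) = (0*(3 + 7))*(625 - 158) = (0*10)*467 = 0*467 = 0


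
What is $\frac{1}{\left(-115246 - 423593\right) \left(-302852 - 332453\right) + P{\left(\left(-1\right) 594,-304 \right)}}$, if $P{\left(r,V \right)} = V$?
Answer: $\frac{1}{342327110591} \approx 2.9212 \cdot 10^{-12}$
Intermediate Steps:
$\frac{1}{\left(-115246 - 423593\right) \left(-302852 - 332453\right) + P{\left(\left(-1\right) 594,-304 \right)}} = \frac{1}{\left(-115246 - 423593\right) \left(-302852 - 332453\right) - 304} = \frac{1}{\left(-538839\right) \left(-635305\right) - 304} = \frac{1}{342327110895 - 304} = \frac{1}{342327110591}$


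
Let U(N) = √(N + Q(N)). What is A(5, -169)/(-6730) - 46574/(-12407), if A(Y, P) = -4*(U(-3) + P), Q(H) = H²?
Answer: 152527944/41749555 + 2*√6/3365 ≈ 3.6549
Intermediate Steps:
U(N) = √(N + N²)
A(Y, P) = -4*P - 4*√6 (A(Y, P) = -4*(√(-3*(1 - 3)) + P) = -4*(√(-3*(-2)) + P) = -4*(√6 + P) = -4*(P + √6) = -(4*P + 4*√6) = -4*P - 4*√6)
A(5, -169)/(-6730) - 46574/(-12407) = (-4*(-169) - 4*√6)/(-6730) - 46574/(-12407) = (676 - 4*√6)*(-1/6730) - 46574*(-1/12407) = (-338/3365 + 2*√6/3365) + 46574/12407 = 152527944/41749555 + 2*√6/3365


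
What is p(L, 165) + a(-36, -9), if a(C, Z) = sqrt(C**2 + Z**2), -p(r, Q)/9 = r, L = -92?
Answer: 828 + 9*sqrt(17) ≈ 865.11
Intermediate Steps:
p(r, Q) = -9*r
p(L, 165) + a(-36, -9) = -9*(-92) + sqrt((-36)**2 + (-9)**2) = 828 + sqrt(1296 + 81) = 828 + sqrt(1377) = 828 + 9*sqrt(17)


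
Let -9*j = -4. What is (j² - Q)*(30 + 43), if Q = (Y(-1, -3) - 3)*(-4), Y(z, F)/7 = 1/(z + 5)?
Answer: -28397/81 ≈ -350.58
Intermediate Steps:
j = 4/9 (j = -⅑*(-4) = 4/9 ≈ 0.44444)
Y(z, F) = 7/(5 + z) (Y(z, F) = 7/(z + 5) = 7/(5 + z))
Q = 5 (Q = (7/(5 - 1) - 3)*(-4) = (7/4 - 3)*(-4) = -5/4*(-4) = 5)
(j² - Q)*(30 + 43) = ((4/9)² - 1*5)*(30 + 43) = (16/81 - 5)*73 = -389/81*73 = -28397/81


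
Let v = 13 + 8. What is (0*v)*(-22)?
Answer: 0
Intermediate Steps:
v = 21
(0*v)*(-22) = (0*21)*(-22) = 0*(-22) = 0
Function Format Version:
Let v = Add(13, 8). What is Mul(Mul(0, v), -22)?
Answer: 0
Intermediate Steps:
v = 21
Mul(Mul(0, v), -22) = Mul(Mul(0, 21), -22) = Mul(0, -22) = 0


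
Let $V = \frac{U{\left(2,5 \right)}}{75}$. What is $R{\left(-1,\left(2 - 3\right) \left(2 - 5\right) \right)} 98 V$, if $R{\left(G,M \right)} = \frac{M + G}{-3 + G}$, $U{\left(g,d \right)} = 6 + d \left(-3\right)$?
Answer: $\frac{147}{25} \approx 5.88$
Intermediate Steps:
$U{\left(g,d \right)} = 6 - 3 d$
$R{\left(G,M \right)} = \frac{G + M}{-3 + G}$
$V = - \frac{3}{25}$ ($V = \frac{6 - 15}{75} = \left(6 - 15\right) \frac{1}{75} = \left(-9\right) \frac{1}{75} = - \frac{3}{25} \approx -0.12$)
$R{\left(-1,\left(2 - 3\right) \left(2 - 5\right) \right)} 98 V = \frac{-1 + \left(2 - 3\right) \left(2 - 5\right)}{-3 - 1} \cdot 98 \left(- \frac{3}{25}\right) = \frac{-1 - -3}{-4} \cdot 98 \left(- \frac{3}{25}\right) = - \frac{-1 + 3}{4} \cdot 98 \left(- \frac{3}{25}\right) = \left(- \frac{1}{4}\right) 2 \cdot 98 \left(- \frac{3}{25}\right) = \left(- \frac{1}{2}\right) 98 \left(- \frac{3}{25}\right) = \left(-49\right) \left(- \frac{3}{25}\right) = \frac{147}{25}$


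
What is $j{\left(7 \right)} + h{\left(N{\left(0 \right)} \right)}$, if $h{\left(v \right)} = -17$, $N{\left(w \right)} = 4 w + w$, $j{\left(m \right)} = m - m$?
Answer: $-17$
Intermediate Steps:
$j{\left(m \right)} = 0$
$N{\left(w \right)} = 5 w$
$j{\left(7 \right)} + h{\left(N{\left(0 \right)} \right)} = 0 - 17 = -17$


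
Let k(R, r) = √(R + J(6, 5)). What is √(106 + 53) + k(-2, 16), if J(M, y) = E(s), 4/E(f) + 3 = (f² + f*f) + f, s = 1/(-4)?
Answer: √159 + I*√82/5 ≈ 12.61 + 1.8111*I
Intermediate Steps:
s = -¼ ≈ -0.25000
E(f) = 4/(-3 + f + 2*f²) (E(f) = 4/(-3 + ((f² + f*f) + f)) = 4/(-3 + ((f² + f²) + f)) = 4/(-3 + (2*f² + f)) = 4/(-3 + (f + 2*f²)) = 4/(-3 + f + 2*f²))
J(M, y) = -32/25 (J(M, y) = 4/(-3 - ¼ + 2*(-¼)²) = 4/(-3 - ¼ + 2*(1/16)) = 4/(-3 - ¼ + ⅛) = 4/(-25/8) = 4*(-8/25) = -32/25)
k(R, r) = √(-32/25 + R) (k(R, r) = √(R - 32/25) = √(-32/25 + R))
√(106 + 53) + k(-2, 16) = √(106 + 53) + √(-32 + 25*(-2))/5 = √159 + √(-32 - 50)/5 = √159 + √(-82)/5 = √159 + (I*√82)/5 = √159 + I*√82/5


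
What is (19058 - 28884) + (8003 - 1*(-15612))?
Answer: 13789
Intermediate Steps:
(19058 - 28884) + (8003 - 1*(-15612)) = -9826 + (8003 + 15612) = -9826 + 23615 = 13789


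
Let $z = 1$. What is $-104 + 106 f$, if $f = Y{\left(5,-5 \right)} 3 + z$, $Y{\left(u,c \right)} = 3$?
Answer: $956$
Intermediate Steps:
$f = 10$ ($f = 3 \cdot 3 + 1 = 9 + 1 = 10$)
$-104 + 106 f = -104 + 106 \cdot 10 = -104 + 1060 = 956$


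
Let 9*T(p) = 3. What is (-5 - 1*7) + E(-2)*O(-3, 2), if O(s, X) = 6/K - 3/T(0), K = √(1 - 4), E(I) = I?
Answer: 6 + 4*I*√3 ≈ 6.0 + 6.9282*I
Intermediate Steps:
T(p) = ⅓ (T(p) = (⅑)*3 = ⅓)
K = I*√3 (K = √(-3) = I*√3 ≈ 1.732*I)
O(s, X) = -9 - 2*I*√3 (O(s, X) = 6/((I*√3)) - 3/⅓ = 6*(-I*√3/3) - 3*3 = -2*I*√3 - 9 = -9 - 2*I*√3)
(-5 - 1*7) + E(-2)*O(-3, 2) = (-5 - 1*7) - 2*(-9 - 2*I*√3) = (-5 - 7) + (18 + 4*I*√3) = -12 + (18 + 4*I*√3) = 6 + 4*I*√3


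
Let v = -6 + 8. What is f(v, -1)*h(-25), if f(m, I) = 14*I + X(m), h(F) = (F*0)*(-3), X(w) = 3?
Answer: 0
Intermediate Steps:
v = 2
h(F) = 0 (h(F) = 0*(-3) = 0)
f(m, I) = 3 + 14*I (f(m, I) = 14*I + 3 = 3 + 14*I)
f(v, -1)*h(-25) = (3 + 14*(-1))*0 = (3 - 14)*0 = -11*0 = 0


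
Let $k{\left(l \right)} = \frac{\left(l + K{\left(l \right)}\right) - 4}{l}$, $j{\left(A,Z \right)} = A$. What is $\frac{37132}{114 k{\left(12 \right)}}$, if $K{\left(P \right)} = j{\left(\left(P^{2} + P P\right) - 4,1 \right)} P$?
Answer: $\frac{9283}{8113} \approx 1.1442$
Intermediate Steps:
$K{\left(P \right)} = P \left(-4 + 2 P^{2}\right)$ ($K{\left(P \right)} = \left(\left(P^{2} + P P\right) - 4\right) P = \left(\left(P^{2} + P^{2}\right) - 4\right) P = \left(2 P^{2} - 4\right) P = \left(-4 + 2 P^{2}\right) P = P \left(-4 + 2 P^{2}\right)$)
$k{\left(l \right)} = \frac{-4 + l + 2 l \left(-2 + l^{2}\right)}{l}$ ($k{\left(l \right)} = \frac{\left(l + 2 l \left(-2 + l^{2}\right)\right) - 4}{l} = \frac{-4 + l + 2 l \left(-2 + l^{2}\right)}{l}$)
$\frac{37132}{114 k{\left(12 \right)}} = \frac{37132}{114 \left(-3 - \frac{4}{12} + 2 \cdot 12^{2}\right)} = \frac{37132}{114 \left(-3 - \frac{1}{3} + 2 \cdot 144\right)} = \frac{37132}{114 \left(-3 - \frac{1}{3} + 288\right)} = \frac{37132}{114 \cdot \frac{854}{3}} = \frac{37132}{32452} = 37132 \cdot \frac{1}{32452} = \frac{9283}{8113}$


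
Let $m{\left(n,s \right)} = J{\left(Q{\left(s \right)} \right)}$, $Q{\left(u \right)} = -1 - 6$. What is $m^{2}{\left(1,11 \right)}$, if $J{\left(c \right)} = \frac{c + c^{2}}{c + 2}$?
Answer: $\frac{1764}{25} \approx 70.56$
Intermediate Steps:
$Q{\left(u \right)} = -7$ ($Q{\left(u \right)} = -1 - 6 = -7$)
$J{\left(c \right)} = \frac{c + c^{2}}{2 + c}$
$m{\left(n,s \right)} = - \frac{42}{5}$ ($m{\left(n,s \right)} = - \frac{7 \left(1 - 7\right)}{2 - 7} = \left(-7\right) \frac{1}{-5} \left(-6\right) = \left(-7\right) \left(- \frac{1}{5}\right) \left(-6\right) = - \frac{42}{5}$)
$m^{2}{\left(1,11 \right)} = \left(- \frac{42}{5}\right)^{2} = \frac{1764}{25}$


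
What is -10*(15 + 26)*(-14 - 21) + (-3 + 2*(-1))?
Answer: 14345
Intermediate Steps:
-10*(15 + 26)*(-14 - 21) + (-3 + 2*(-1)) = -410*(-35) + (-3 - 2) = -10*(-1435) - 5 = 14350 - 5 = 14345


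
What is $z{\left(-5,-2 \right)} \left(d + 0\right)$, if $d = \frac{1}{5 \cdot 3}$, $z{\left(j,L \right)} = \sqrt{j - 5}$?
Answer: $\frac{i \sqrt{10}}{15} \approx 0.21082 i$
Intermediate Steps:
$z{\left(j,L \right)} = \sqrt{-5 + j}$
$d = \frac{1}{15} \approx 0.066667$
$z{\left(-5,-2 \right)} \left(d + 0\right) = \sqrt{-5 - 5} \left(\frac{1}{15} + 0\right) = \sqrt{-10} \cdot \frac{1}{15} = i \sqrt{10} \cdot \frac{1}{15} = \frac{i \sqrt{10}}{15}$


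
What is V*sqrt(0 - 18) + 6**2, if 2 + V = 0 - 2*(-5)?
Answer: 36 + 24*I*sqrt(2) ≈ 36.0 + 33.941*I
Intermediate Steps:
V = 8 (V = -2 + (0 - 2*(-5)) = -2 + (0 + 10) = -2 + 10 = 8)
V*sqrt(0 - 18) + 6**2 = 8*sqrt(0 - 18) + 6**2 = 8*sqrt(-18) + 36 = 8*(3*I*sqrt(2)) + 36 = 24*I*sqrt(2) + 36 = 36 + 24*I*sqrt(2)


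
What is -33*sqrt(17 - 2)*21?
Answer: -693*sqrt(15) ≈ -2684.0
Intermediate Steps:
-33*sqrt(17 - 2)*21 = -33*sqrt(15)*21 = -693*sqrt(15)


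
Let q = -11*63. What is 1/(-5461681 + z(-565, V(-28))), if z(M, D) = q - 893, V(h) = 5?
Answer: -1/5463267 ≈ -1.8304e-7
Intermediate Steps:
q = -693
z(M, D) = -1586 (z(M, D) = -693 - 893 = -1586)
1/(-5461681 + z(-565, V(-28))) = 1/(-5461681 - 1586) = 1/(-5463267) = -1/5463267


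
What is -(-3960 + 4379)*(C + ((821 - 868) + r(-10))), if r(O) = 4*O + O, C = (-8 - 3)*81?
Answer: 413972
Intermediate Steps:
C = -891 (C = -11*81 = -891)
r(O) = 5*O
-(-3960 + 4379)*(C + ((821 - 868) + r(-10))) = -(-3960 + 4379)*(-891 + ((821 - 868) + 5*(-10))) = -419*(-891 + (-47 - 50)) = -419*(-891 - 97) = -419*(-988) = -1*(-413972) = 413972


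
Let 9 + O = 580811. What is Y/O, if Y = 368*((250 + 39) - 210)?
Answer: 14536/290401 ≈ 0.050055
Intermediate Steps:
O = 580802 (O = -9 + 580811 = 580802)
Y = 29072 (Y = 368*(289 - 210) = 368*79 = 29072)
Y/O = 29072/580802 = 29072*(1/580802) = 14536/290401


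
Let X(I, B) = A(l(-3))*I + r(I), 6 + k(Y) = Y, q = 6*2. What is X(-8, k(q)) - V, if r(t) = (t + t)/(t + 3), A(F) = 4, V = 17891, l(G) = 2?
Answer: -89599/5 ≈ -17920.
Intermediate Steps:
r(t) = 2*t/(3 + t) (r(t) = (2*t)/(3 + t) = 2*t/(3 + t))
q = 12
k(Y) = -6 + Y
X(I, B) = 4*I + 2*I/(3 + I)
X(-8, k(q)) - V = 2*(-8)*(7 + 2*(-8))/(3 - 8) - 1*17891 = 2*(-8)*(7 - 16)/(-5) - 17891 = 2*(-8)*(-1/5)*(-9) - 17891 = -144/5 - 17891 = -89599/5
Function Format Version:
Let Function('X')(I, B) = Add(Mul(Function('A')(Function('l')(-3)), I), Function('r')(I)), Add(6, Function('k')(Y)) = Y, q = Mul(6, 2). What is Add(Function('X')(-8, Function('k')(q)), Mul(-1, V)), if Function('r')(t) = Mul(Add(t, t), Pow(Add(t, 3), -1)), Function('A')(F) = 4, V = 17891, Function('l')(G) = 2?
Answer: Rational(-89599, 5) ≈ -17920.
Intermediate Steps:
Function('r')(t) = Mul(2, t, Pow(Add(3, t), -1)) (Function('r')(t) = Mul(Mul(2, t), Pow(Add(3, t), -1)) = Mul(2, t, Pow(Add(3, t), -1)))
q = 12
Function('k')(Y) = Add(-6, Y)
Function('X')(I, B) = Add(Mul(4, I), Mul(2, I, Pow(Add(3, I), -1)))
Add(Function('X')(-8, Function('k')(q)), Mul(-1, V)) = Add(Mul(2, -8, Pow(Add(3, -8), -1), Add(7, Mul(2, -8))), Mul(-1, 17891)) = Add(Mul(2, -8, Pow(-5, -1), Add(7, -16)), -17891) = Add(Mul(2, -8, Rational(-1, 5), -9), -17891) = Add(Rational(-144, 5), -17891) = Rational(-89599, 5)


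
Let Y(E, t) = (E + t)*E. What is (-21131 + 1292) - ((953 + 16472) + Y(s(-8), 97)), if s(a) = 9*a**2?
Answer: -424912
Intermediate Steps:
Y(E, t) = E*(E + t)
(-21131 + 1292) - ((953 + 16472) + Y(s(-8), 97)) = (-21131 + 1292) - ((953 + 16472) + (9*(-8)**2)*(9*(-8)**2 + 97)) = -19839 - (17425 + (9*64)*(9*64 + 97)) = -19839 - (17425 + 576*(576 + 97)) = -19839 - (17425 + 576*673) = -19839 - (17425 + 387648) = -19839 - 1*405073 = -19839 - 405073 = -424912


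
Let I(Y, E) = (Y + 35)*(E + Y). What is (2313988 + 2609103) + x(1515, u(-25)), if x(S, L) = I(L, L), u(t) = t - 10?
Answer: 4923091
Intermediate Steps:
u(t) = -10 + t
I(Y, E) = (35 + Y)*(E + Y)
x(S, L) = 2*L² + 70*L (x(S, L) = L² + 35*L + 35*L + L*L = L² + 35*L + 35*L + L² = 2*L² + 70*L)
(2313988 + 2609103) + x(1515, u(-25)) = (2313988 + 2609103) + 2*(-10 - 25)*(35 + (-10 - 25)) = 4923091 + 2*(-35)*(35 - 35) = 4923091 + 2*(-35)*0 = 4923091 + 0 = 4923091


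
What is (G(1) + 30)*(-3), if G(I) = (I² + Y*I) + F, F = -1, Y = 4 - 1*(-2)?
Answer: -108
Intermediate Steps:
Y = 6 (Y = 4 + 2 = 6)
G(I) = -1 + I² + 6*I (G(I) = (I² + 6*I) - 1 = -1 + I² + 6*I)
(G(1) + 30)*(-3) = ((-1 + 1² + 6*1) + 30)*(-3) = ((-1 + 1 + 6) + 30)*(-3) = (6 + 30)*(-3) = 36*(-3) = -108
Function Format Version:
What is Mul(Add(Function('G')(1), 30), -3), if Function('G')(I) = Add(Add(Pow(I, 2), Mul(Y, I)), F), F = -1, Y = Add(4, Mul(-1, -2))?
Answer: -108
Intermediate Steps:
Y = 6 (Y = Add(4, 2) = 6)
Function('G')(I) = Add(-1, Pow(I, 2), Mul(6, I)) (Function('G')(I) = Add(Add(Pow(I, 2), Mul(6, I)), -1) = Add(-1, Pow(I, 2), Mul(6, I)))
Mul(Add(Function('G')(1), 30), -3) = Mul(Add(Add(-1, Pow(1, 2), Mul(6, 1)), 30), -3) = Mul(Add(Add(-1, 1, 6), 30), -3) = Mul(Add(6, 30), -3) = Mul(36, -3) = -108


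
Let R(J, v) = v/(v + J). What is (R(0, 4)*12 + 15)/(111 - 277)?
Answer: -27/166 ≈ -0.16265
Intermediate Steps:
R(J, v) = v/(J + v)
(R(0, 4)*12 + 15)/(111 - 277) = ((4/(0 + 4))*12 + 15)/(111 - 277) = ((4/4)*12 + 15)/(-166) = -((4*(¼))*12 + 15)/166 = -(1*12 + 15)/166 = -(12 + 15)/166 = -1/166*27 = -27/166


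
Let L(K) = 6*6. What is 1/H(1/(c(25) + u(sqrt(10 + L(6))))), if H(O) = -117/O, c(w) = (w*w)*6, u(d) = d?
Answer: -625/274217853 + sqrt(46)/1645307118 ≈ -2.2751e-6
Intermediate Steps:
L(K) = 36
c(w) = 6*w**2 (c(w) = w**2*6 = 6*w**2)
1/H(1/(c(25) + u(sqrt(10 + L(6))))) = 1/(-(438750 + 117*sqrt(10 + 36))) = 1/(-(438750 + 117*sqrt(46))) = 1/(-117*(3750 + sqrt(46))) = 1/(-438750 - 117*sqrt(46))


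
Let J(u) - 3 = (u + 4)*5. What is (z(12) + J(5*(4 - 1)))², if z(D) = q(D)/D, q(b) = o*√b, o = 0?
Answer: 9604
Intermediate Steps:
q(b) = 0 (q(b) = 0*√b = 0)
z(D) = 0 (z(D) = 0/D = 0)
J(u) = 23 + 5*u (J(u) = 3 + (u + 4)*5 = 3 + (4 + u)*5 = 3 + (20 + 5*u) = 23 + 5*u)
(z(12) + J(5*(4 - 1)))² = (0 + (23 + 5*(5*(4 - 1))))² = (0 + (23 + 5*(5*3)))² = (0 + (23 + 5*15))² = (0 + (23 + 75))² = (0 + 98)² = 98² = 9604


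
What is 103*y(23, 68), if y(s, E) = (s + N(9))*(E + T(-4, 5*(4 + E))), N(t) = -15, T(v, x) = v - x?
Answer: -243904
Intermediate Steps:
y(s, E) = (-24 - 4*E)*(-15 + s) (y(s, E) = (s - 15)*(E + (-4 - 5*(4 + E))) = (-15 + s)*(E + (-4 - (20 + 5*E))) = (-15 + s)*(E + (-4 + (-20 - 5*E))) = (-15 + s)*(E + (-24 - 5*E)) = (-15 + s)*(-24 - 4*E) = (-24 - 4*E)*(-15 + s))
103*y(23, 68) = 103*(360 - 24*23 + 60*68 - 4*68*23) = 103*(360 - 552 + 4080 - 6256) = 103*(-2368) = -243904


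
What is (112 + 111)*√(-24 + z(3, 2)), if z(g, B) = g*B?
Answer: 669*I*√2 ≈ 946.11*I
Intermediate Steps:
z(g, B) = B*g
(112 + 111)*√(-24 + z(3, 2)) = (112 + 111)*√(-24 + 2*3) = 223*√(-24 + 6) = 223*√(-18) = 223*(3*I*√2) = 669*I*√2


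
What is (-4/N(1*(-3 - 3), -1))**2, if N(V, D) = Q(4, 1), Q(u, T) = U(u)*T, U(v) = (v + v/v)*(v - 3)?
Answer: 16/25 ≈ 0.64000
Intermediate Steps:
U(v) = (1 + v)*(-3 + v) (U(v) = (v + 1)*(-3 + v) = (1 + v)*(-3 + v))
Q(u, T) = T*(-3 + u**2 - 2*u) (Q(u, T) = (-3 + u**2 - 2*u)*T = T*(-3 + u**2 - 2*u))
N(V, D) = 5 (N(V, D) = 1*(-3 + 4**2 - 2*4) = 1*(-3 + 16 - 8) = 1*5 = 5)
(-4/N(1*(-3 - 3), -1))**2 = (-4/5)**2 = 16/25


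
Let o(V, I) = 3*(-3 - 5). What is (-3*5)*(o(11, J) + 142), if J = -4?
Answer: -1770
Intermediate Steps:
o(V, I) = -24 (o(V, I) = 3*(-8) = -24)
(-3*5)*(o(11, J) + 142) = (-3*5)*(-24 + 142) = -15*118 = -1770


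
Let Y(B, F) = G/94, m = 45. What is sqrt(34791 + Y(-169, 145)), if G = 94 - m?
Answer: sqrt(307417882)/94 ≈ 186.52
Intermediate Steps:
G = 49 (G = 94 - 1*45 = 94 - 45 = 49)
Y(B, F) = 49/94
sqrt(34791 + Y(-169, 145)) = sqrt(34791 + 49/94) = sqrt(3270403/94) = sqrt(307417882)/94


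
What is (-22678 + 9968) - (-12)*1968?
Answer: 10906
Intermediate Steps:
(-22678 + 9968) - (-12)*1968 = -12710 - 1*(-23616) = -12710 + 23616 = 10906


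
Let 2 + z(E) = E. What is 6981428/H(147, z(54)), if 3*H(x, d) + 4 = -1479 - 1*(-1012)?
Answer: -6981428/157 ≈ -44468.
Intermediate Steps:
z(E) = -2 + E
H(x, d) = -157 (H(x, d) = -4/3 + (-1479 - 1*(-1012))/3 = -4/3 + (-1479 + 1012)/3 = -4/3 + (⅓)*(-467) = -4/3 - 467/3 = -157)
6981428/H(147, z(54)) = 6981428/(-157) = 6981428*(-1/157) = -6981428/157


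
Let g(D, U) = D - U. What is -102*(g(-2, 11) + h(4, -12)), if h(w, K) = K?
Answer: 2550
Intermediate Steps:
-102*(g(-2, 11) + h(4, -12)) = -102*((-2 - 1*11) - 12) = -102*((-2 - 11) - 12) = -102*(-13 - 12) = -102*(-25) = 2550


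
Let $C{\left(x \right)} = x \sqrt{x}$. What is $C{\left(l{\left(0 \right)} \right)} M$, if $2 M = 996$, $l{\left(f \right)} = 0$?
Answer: $0$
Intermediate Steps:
$C{\left(x \right)} = x^{\frac{3}{2}}$
$M = 498$ ($M = \frac{1}{2} \cdot 996 = 498$)
$C{\left(l{\left(0 \right)} \right)} M = 0^{\frac{3}{2}} \cdot 498 = 0 \cdot 498 = 0$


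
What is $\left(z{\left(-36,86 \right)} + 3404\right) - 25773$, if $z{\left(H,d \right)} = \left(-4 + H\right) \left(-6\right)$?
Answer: $-22129$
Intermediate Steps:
$z{\left(H,d \right)} = 24 - 6 H$
$\left(z{\left(-36,86 \right)} + 3404\right) - 25773 = \left(\left(24 - -216\right) + 3404\right) - 25773 = \left(\left(24 + 216\right) + 3404\right) - 25773 = \left(240 + 3404\right) - 25773 = 3644 - 25773 = -22129$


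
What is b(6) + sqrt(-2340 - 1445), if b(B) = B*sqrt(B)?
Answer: 6*sqrt(6) + I*sqrt(3785) ≈ 14.697 + 61.522*I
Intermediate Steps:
b(B) = B**(3/2)
b(6) + sqrt(-2340 - 1445) = 6**(3/2) + sqrt(-2340 - 1445) = 6*sqrt(6) + sqrt(-3785) = 6*sqrt(6) + I*sqrt(3785)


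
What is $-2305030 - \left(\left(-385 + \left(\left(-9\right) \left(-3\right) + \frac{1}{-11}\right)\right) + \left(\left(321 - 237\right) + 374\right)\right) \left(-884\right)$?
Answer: $- \frac{24383814}{11} \approx -2.2167 \cdot 10^{6}$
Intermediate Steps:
$-2305030 - \left(\left(-385 + \left(\left(-9\right) \left(-3\right) + \frac{1}{-11}\right)\right) + \left(\left(321 - 237\right) + 374\right)\right) \left(-884\right) = -2305030 - \left(\left(-385 + \left(27 - \frac{1}{11}\right)\right) + \left(84 + 374\right)\right) \left(-884\right) = -2305030 - \left(\left(-385 + \frac{296}{11}\right) + 458\right) \left(-884\right) = -2305030 - \left(- \frac{3939}{11} + 458\right) \left(-884\right) = -2305030 - \frac{1099}{11} \left(-884\right) = -2305030 - - \frac{971516}{11} = -2305030 + \frac{971516}{11} = - \frac{24383814}{11}$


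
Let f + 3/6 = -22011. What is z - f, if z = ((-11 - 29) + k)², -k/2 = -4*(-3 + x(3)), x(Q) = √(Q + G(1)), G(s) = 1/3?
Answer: 157925/6 - 1024*√30/3 ≈ 24451.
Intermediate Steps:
G(s) = ⅓
x(Q) = √(⅓ + Q) (x(Q) = √(Q + ⅓) = √(⅓ + Q))
f = -44023/2 (f = -½ - 22011 = -44023/2 ≈ -22012.)
k = -24 + 8*√30/3 (k = -(-8)*(-3 + √(3 + 9*3)/3) = -(-8)*(-3 + √(3 + 27)/3) = -(-8)*(-3 + √30/3) = -2*(12 - 4*√30/3) = -24 + 8*√30/3 ≈ -9.3941)
z = (-64 + 8*√30/3)² (z = ((-11 - 29) + (-24 + 8*√30/3))² = (-40 + (-24 + 8*√30/3))² = (-64 + 8*√30/3)² ≈ 2439.8)
z - f = (12928/3 - 1024*√30/3) - 1*(-44023/2) = (12928/3 - 1024*√30/3) + 44023/2 = 157925/6 - 1024*√30/3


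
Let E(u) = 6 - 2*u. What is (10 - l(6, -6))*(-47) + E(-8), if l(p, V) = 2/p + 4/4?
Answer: -1156/3 ≈ -385.33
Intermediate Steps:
l(p, V) = 1 + 2/p (l(p, V) = 2/p + 4*(¼) = 2/p + 1 = 1 + 2/p)
(10 - l(6, -6))*(-47) + E(-8) = (10 - (2 + 6)/6)*(-47) + (6 - 2*(-8)) = (10 - 8/6)*(-47) + (6 + 16) = (10 - 1*4/3)*(-47) + 22 = (10 - 4/3)*(-47) + 22 = (26/3)*(-47) + 22 = -1222/3 + 22 = -1156/3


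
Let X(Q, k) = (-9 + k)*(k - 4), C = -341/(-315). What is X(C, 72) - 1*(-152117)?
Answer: 156401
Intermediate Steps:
C = 341/315 (C = -341*(-1/315) = 341/315 ≈ 1.0825)
X(Q, k) = (-9 + k)*(-4 + k)
X(C, 72) - 1*(-152117) = (36 + 72² - 13*72) - 1*(-152117) = (36 + 5184 - 936) + 152117 = 4284 + 152117 = 156401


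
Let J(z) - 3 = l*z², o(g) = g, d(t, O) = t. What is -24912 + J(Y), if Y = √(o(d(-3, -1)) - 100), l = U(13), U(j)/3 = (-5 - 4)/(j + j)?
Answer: -644853/26 ≈ -24802.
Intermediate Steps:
U(j) = -27/(2*j) (U(j) = 3*((-5 - 4)/(j + j)) = 3*(-9*1/(2*j)) = 3*(-9/(2*j)) = -27/(2*j))
l = -27/26 (l = -27/2/13 = -27/2*1/13 = -27/26 ≈ -1.0385)
Y = I*√103 (Y = √(-3 - 100) = √(-103) = I*√103 ≈ 10.149*I)
J(z) = 3 - 27*z²/26
-24912 + J(Y) = -24912 + (3 - 27*(I*√103)²/26) = -24912 + (3 - 27/26*(-103)) = -24912 + (3 + 2781/26) = -24912 + 2859/26 = -644853/26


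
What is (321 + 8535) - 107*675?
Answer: -63369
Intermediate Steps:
(321 + 8535) - 107*675 = 8856 - 72225 = -63369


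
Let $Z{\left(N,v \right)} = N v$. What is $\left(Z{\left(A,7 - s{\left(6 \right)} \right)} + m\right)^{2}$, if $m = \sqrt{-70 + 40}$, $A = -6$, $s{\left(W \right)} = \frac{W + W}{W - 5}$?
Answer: $\left(30 + i \sqrt{30}\right)^{2} \approx 870.0 + 328.63 i$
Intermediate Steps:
$s{\left(W \right)} = \frac{2 W}{-5 + W}$
$m = i \sqrt{30}$ ($m = \sqrt{-30} = i \sqrt{30} \approx 5.4772 i$)
$\left(Z{\left(A,7 - s{\left(6 \right)} \right)} + m\right)^{2} = \left(- 6 \left(7 - 2 \cdot 6 \frac{1}{-5 + 6}\right) + i \sqrt{30}\right)^{2} = \left(- 6 \left(7 - 2 \cdot 6 \cdot 1^{-1}\right) + i \sqrt{30}\right)^{2} = \left(- 6 \left(7 - 2 \cdot 6 \cdot 1\right) + i \sqrt{30}\right)^{2} = \left(- 6 \left(7 - 12\right) + i \sqrt{30}\right)^{2} = \left(\left(-6\right) \left(-5\right) + i \sqrt{30}\right)^{2} = \left(30 + i \sqrt{30}\right)^{2}$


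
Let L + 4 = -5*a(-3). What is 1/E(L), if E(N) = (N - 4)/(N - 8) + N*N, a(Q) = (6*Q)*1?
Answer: 39/288485 ≈ 0.00013519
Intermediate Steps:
a(Q) = 6*Q
L = 86 (L = -4 - 30*(-3) = -4 - 5*(-18) = -4 + 90 = 86)
E(N) = N**2 + (-4 + N)/(-8 + N) (E(N) = (-4 + N)/(-8 + N) + N**2 = N**2 + (-4 + N)/(-8 + N))
1/E(L) = 1/((-4 + 86 + 86**3 - 8*86**2)/(-8 + 86)) = 1/((-4 + 86 + 636056 - 8*7396)/78) = 1/((-4 + 86 + 636056 - 59168)/78) = 1/((1/78)*576970) = 1/(288485/39) = 39/288485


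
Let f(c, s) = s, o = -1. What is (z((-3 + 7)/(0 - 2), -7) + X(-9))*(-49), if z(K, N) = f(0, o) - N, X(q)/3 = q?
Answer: 1029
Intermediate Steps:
X(q) = 3*q
z(K, N) = -1 - N
(z((-3 + 7)/(0 - 2), -7) + X(-9))*(-49) = ((-1 - 1*(-7)) + 3*(-9))*(-49) = ((-1 + 7) - 27)*(-49) = (6 - 27)*(-49) = -21*(-49) = 1029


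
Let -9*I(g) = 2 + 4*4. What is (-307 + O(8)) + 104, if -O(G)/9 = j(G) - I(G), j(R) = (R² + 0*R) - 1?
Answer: -788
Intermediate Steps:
I(g) = -2 (I(g) = -(2 + 4*4)/9 = -(2 + 16)/9 = -⅑*18 = -2)
j(R) = -1 + R² (j(R) = (R² + 0) - 1 = R² - 1 = -1 + R²)
O(G) = -9 - 9*G² (O(G) = -9*((-1 + G²) - 1*(-2)) = -9*((-1 + G²) + 2) = -9*(1 + G²) = -9 - 9*G²)
(-307 + O(8)) + 104 = (-307 + (-9 - 9*8²)) + 104 = (-307 + (-9 - 9*64)) + 104 = (-307 + (-9 - 576)) + 104 = (-307 - 585) + 104 = -892 + 104 = -788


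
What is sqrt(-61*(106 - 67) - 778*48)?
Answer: I*sqrt(39723) ≈ 199.31*I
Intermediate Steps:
sqrt(-61*(106 - 67) - 778*48) = sqrt(-61*39 - 37344) = sqrt(-2379 - 37344) = sqrt(-39723) = I*sqrt(39723)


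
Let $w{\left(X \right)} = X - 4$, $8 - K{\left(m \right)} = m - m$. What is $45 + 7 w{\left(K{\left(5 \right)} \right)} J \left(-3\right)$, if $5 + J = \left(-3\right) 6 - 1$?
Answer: $2061$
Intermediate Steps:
$K{\left(m \right)} = 8$ ($K{\left(m \right)} = 8 - \left(m - m\right) = 8 - 0 = 8 + 0 = 8$)
$J = -24$ ($J = -5 - 19 = -24$)
$w{\left(X \right)} = -4 + X$ ($w{\left(X \right)} = X - 4 = -4 + X$)
$45 + 7 w{\left(K{\left(5 \right)} \right)} J \left(-3\right) = 45 + 7 \left(-4 + 8\right) \left(-24\right) \left(-3\right) = 45 + 7 \cdot 4 \left(-24\right) \left(-3\right) = 45 + 7 \left(\left(-96\right) \left(-3\right)\right) = 45 + 7 \cdot 288 = 45 + 2016 = 2061$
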